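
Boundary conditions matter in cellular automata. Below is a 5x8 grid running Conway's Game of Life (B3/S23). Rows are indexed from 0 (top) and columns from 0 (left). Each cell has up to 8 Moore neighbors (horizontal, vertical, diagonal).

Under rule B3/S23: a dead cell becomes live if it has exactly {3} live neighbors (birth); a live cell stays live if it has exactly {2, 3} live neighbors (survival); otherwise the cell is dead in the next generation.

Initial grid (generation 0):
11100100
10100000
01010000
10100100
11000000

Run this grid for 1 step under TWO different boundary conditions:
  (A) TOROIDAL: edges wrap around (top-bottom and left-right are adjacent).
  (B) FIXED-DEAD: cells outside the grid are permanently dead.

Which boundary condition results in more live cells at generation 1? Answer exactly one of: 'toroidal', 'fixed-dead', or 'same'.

Answer: fixed-dead

Derivation:
Under TOROIDAL boundary, generation 1:
00100001
10010000
10010000
10100000
00000001
Population = 9

Under FIXED-DEAD boundary, generation 1:
10100000
10010000
10010000
10100000
11000000
Population = 10

Comparison: toroidal=9, fixed-dead=10 -> fixed-dead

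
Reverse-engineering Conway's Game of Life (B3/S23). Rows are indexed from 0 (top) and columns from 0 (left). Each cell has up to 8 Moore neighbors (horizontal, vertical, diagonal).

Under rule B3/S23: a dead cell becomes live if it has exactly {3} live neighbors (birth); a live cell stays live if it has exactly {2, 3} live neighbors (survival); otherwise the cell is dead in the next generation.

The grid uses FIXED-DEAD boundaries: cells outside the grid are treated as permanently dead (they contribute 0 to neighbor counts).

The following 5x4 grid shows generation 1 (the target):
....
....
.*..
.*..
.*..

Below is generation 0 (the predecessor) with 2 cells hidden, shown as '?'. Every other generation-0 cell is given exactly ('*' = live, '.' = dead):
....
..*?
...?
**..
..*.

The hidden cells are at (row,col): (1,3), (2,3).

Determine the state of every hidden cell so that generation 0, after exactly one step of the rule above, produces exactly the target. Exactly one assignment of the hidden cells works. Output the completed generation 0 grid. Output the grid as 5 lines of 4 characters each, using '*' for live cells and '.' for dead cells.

Hidden generation-0 cells (in order): (1,3), (2,3).
A hidden cell only influences target cells in its own 3x3 neighborhood. Try each of the 2^2 = 4 assignments, step the completed generation 0 forward once under B3/S23, and compare with the target:
  (1,3)=. (2,3)=. -> step reproduces the target at every cell -> ACCEPT
  (1,3)=. (2,3)=* -> step gives (2,2)='*' but target has '.' -> reject
  (1,3)=* (2,3)=. -> step gives (2,2)='*' but target has '.' -> reject
  (1,3)=* (2,3)=* -> step gives (1,2)='*' but target has '.' -> reject
Unique solution: (1,3)=dead, (2,3)=dead.
Check: live-neighbor counts of every cell in the completed generation 0:
0111
0101
2321
1221
2311
Applying B3/S23 to generation 0 with these counts gives:
....
....
.*..
.*..
.*..
which matches the target exactly.

Answer: ....
..*.
....
**..
..*.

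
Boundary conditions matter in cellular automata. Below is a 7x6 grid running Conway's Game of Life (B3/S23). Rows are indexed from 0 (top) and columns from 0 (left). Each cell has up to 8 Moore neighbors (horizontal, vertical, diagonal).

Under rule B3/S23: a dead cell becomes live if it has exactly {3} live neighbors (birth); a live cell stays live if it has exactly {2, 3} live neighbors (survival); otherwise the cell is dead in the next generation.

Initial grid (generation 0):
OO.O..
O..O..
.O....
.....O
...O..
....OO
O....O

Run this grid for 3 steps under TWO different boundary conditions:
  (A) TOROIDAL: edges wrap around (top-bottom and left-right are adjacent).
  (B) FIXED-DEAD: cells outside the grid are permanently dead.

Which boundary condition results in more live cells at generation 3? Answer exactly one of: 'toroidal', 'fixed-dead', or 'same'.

Under TOROIDAL boundary, generation 3:
....O.
O....O
......
.....O
O...O.
..O...
....O.
Population = 8

Under FIXED-DEAD boundary, generation 3:
OO....
OO....
......
......
......
......
......
Population = 4

Comparison: toroidal=8, fixed-dead=4 -> toroidal

Answer: toroidal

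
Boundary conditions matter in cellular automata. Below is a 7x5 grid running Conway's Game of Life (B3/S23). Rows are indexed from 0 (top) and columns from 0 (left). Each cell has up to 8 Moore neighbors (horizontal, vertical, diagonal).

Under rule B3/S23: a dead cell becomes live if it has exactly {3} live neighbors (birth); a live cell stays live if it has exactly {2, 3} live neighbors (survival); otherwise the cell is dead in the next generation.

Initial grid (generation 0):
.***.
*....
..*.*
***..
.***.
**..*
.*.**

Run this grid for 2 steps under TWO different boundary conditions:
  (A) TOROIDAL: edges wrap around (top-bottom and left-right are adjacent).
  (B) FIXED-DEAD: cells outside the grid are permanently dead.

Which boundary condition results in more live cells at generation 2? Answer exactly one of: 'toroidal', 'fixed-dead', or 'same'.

Under TOROIDAL boundary, generation 2:
*...*
**...
.*...
*.*..
....*
.....
.....
Population = 8

Under FIXED-DEAD boundary, generation 2:
.....
...*.
.*...
.***.
.....
*...*
*****
Population = 12

Comparison: toroidal=8, fixed-dead=12 -> fixed-dead

Answer: fixed-dead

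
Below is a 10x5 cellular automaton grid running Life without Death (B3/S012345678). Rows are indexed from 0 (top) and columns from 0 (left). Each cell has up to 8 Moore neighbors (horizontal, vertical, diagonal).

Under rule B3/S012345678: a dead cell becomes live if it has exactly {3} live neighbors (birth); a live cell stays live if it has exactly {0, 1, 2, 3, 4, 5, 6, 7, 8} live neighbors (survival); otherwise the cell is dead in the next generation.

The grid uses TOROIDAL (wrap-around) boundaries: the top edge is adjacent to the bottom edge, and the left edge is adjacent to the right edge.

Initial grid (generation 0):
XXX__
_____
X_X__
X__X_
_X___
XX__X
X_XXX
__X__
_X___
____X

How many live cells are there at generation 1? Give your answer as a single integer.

Answer: 28

Derivation:
Simulating step by step:
Generation 0 (given above): 18 live cells
Generation 1: 28 live cells
XXX__
X_X__
XXX_X
X_XXX
_XX__
XX__X
X_XXX
X_X_X
_X___
__X_X
Population at generation 1: 28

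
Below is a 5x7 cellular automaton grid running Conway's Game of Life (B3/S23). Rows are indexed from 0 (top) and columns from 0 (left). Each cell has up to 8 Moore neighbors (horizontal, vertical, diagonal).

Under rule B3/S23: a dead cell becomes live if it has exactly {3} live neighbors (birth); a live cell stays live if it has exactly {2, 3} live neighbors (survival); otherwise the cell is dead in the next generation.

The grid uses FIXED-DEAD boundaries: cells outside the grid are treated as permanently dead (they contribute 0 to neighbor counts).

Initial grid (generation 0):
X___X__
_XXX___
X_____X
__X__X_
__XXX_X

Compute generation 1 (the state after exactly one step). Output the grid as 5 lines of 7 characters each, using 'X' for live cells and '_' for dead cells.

Answer: _XXX___
XXXX___
___X___
_XX_XXX
__XXXX_

Derivation:
Simulating step by step:
Generation 0 (given above): 13 live cells
Generation 1: 17 live cells
(generation 1 grid is the final answer)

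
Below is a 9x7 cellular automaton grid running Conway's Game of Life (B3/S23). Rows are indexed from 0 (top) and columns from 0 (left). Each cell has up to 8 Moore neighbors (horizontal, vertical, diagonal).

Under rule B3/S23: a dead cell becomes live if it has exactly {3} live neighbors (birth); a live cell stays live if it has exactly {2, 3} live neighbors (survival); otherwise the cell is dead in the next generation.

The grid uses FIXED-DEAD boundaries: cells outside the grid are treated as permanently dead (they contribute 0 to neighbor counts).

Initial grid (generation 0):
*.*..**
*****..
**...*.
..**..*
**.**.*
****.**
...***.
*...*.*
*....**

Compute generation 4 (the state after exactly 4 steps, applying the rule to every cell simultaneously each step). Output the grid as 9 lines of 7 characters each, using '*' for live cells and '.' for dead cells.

Simulating step by step:
Generation 0 (given above): 35 live cells
Generation 1: 20 live cells
*.*.**.
...**.*
*....*.
...*..*
*.....*
*.....*
*......
...*..*
.....**
Generation 2: 18 live cells
....**.
.*.*..*
...*.**
.....**
.....**
**.....
.......
.....**
.....**
Generation 3: 12 live cells
....**.
..**..*
..*....
.......
.....**
.......
.......
.....**
.....**
Generation 4: 13 live cells
(generation 4 grid is the final answer)

Answer: ...***.
..****.
..**...
.......
.......
.......
.......
.....**
.....**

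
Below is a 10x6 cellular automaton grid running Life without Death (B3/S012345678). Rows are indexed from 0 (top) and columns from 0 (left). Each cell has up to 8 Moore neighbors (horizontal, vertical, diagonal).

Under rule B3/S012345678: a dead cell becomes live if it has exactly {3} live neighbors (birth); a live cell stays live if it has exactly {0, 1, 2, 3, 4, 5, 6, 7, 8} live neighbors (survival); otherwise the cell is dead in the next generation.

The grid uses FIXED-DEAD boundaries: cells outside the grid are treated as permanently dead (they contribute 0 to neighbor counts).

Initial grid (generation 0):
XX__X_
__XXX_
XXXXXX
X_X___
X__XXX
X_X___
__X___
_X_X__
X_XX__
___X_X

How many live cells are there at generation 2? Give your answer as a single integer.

Answer: 39

Derivation:
Simulating step by step:
Generation 0 (given above): 28 live cells
Generation 1: 35 live cells
XXX_X_
__XXX_
XXXXXX
X_X___
X_XXXX
X_X_X_
__XX__
_X_X__
XXXX__
__XXXX
Generation 2: 39 live cells
XXX_X_
__XXX_
XXXXXX
X_X___
X_XXXX
X_X_XX
__XXX_
XX_XX_
XXXX__
__XXXX
Population at generation 2: 39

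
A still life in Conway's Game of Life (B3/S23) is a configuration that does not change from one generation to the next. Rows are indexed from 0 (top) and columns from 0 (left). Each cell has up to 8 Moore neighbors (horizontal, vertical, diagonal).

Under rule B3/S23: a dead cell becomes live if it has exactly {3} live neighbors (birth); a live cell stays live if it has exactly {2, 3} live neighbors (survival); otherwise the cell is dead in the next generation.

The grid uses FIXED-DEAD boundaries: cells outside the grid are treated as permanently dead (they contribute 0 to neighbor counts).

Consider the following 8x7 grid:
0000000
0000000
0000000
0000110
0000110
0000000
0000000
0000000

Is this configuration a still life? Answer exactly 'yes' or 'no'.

Compute generation 1 and compare to generation 0 (given above):
Generation 1:
0000000
0000000
0000000
0000110
0000110
0000000
0000000
0000000
The grids are IDENTICAL -> still life.

Answer: yes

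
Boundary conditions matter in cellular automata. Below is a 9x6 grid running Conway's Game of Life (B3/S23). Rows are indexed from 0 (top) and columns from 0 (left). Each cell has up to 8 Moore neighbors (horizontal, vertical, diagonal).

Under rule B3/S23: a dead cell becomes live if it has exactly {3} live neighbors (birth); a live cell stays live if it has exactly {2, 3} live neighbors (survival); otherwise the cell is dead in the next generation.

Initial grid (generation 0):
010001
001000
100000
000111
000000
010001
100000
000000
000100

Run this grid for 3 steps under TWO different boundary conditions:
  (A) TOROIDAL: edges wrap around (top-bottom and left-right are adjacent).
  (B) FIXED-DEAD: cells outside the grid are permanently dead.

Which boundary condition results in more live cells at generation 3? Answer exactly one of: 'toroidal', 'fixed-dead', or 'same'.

Under TOROIDAL boundary, generation 3:
010111
110111
110001
000110
110001
110001
000000
000000
000000
Population = 20

Under FIXED-DEAD boundary, generation 3:
000000
000000
000101
000101
000010
000000
000000
000000
000000
Population = 5

Comparison: toroidal=20, fixed-dead=5 -> toroidal

Answer: toroidal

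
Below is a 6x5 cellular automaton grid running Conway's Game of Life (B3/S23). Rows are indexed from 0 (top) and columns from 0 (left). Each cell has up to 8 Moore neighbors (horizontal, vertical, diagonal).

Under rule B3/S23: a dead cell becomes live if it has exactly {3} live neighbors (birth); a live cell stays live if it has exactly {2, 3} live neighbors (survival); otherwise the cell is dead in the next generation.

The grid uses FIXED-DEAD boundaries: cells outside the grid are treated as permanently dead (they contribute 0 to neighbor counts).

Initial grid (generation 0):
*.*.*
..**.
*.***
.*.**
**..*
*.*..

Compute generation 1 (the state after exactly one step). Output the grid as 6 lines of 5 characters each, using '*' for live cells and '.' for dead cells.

Answer: .**..
.....
.....
.....
*...*
*....

Derivation:
Simulating step by step:
Generation 0 (given above): 17 live cells
Generation 1: 5 live cells
(generation 1 grid is the final answer)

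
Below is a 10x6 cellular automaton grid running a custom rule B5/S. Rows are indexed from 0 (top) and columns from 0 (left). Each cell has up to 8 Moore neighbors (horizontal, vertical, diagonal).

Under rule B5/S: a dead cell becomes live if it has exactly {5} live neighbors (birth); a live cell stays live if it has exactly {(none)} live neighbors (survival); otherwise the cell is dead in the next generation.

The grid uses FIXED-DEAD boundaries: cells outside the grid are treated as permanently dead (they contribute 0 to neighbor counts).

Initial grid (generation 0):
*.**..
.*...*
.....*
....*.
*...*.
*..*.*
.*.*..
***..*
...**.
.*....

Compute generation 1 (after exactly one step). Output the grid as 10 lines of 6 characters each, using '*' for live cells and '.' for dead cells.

Answer: ......
......
......
......
......
......
..*...
......
......
......

Derivation:
Simulating step by step:
Generation 0 (given above): 21 live cells
Generation 1: 1 live cells
(generation 1 grid is the final answer)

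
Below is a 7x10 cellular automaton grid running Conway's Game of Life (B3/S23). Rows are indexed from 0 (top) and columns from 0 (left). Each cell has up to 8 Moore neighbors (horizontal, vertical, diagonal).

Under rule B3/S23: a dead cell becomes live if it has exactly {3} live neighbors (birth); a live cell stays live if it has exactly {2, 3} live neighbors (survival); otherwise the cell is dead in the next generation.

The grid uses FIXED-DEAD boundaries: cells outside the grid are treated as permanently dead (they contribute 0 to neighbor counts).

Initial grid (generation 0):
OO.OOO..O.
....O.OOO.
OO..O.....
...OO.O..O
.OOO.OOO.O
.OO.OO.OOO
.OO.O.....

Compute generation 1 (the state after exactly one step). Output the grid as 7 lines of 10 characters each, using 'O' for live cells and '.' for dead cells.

Answer: ...OOOO.O.
..O...OOO.
....O.O.O.
O.....OOO.
.O.......O
O......O.O
.OO.OO..O.

Derivation:
Simulating step by step:
Generation 0 (given above): 34 live cells
Generation 1: 26 live cells
(generation 1 grid is the final answer)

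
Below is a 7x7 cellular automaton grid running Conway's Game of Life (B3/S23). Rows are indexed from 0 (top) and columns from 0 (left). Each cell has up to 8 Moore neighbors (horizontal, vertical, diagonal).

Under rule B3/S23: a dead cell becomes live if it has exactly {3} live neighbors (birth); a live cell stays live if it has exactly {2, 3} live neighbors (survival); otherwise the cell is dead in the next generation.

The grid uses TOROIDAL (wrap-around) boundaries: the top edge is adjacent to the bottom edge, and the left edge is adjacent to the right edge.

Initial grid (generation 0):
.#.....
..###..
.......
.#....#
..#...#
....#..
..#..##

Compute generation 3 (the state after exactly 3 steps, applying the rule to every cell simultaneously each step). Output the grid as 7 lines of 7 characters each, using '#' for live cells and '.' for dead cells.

Simulating step by step:
Generation 0 (given above): 12 live cells
Generation 1: 13 live cells
.#..##.
..##...
..##...
#......
#....#.
...#..#
.....#.
Generation 2: 16 live cells
..####.
.#.....
.###...
.#....#
#......
....###
.....##
Generation 3: 11 live cells
(generation 3 grid is the final answer)

Answer: ..#####
.#.....
.#.....
.#.....
#......
#...#..
.......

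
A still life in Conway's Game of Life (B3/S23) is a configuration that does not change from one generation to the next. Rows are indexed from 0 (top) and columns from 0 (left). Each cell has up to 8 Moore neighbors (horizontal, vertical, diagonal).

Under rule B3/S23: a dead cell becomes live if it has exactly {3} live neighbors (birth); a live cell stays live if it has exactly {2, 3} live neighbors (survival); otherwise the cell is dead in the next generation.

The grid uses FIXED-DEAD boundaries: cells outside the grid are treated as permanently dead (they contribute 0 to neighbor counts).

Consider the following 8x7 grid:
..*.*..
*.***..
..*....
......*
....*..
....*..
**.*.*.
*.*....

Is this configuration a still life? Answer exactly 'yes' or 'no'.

Answer: no

Derivation:
Compute generation 1 and compare to generation 0 (given above):
Generation 1:
.**.*..
..*.*..
.**....
.......
.....*.
...***.
*****..
*.*....
Cell (0,1) differs: gen0=0 vs gen1=1 -> NOT a still life.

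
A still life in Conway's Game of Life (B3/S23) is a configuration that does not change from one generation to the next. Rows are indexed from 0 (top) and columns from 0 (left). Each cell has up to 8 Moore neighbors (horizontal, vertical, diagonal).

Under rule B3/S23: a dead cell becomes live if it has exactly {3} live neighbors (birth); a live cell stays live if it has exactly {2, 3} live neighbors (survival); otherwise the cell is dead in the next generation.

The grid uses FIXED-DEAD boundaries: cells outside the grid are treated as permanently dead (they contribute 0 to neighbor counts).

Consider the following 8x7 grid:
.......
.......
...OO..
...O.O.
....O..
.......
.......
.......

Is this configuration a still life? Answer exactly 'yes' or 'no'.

Compute generation 1 and compare to generation 0 (given above):
Generation 1:
.......
.......
...OO..
...O.O.
....O..
.......
.......
.......
The grids are IDENTICAL -> still life.

Answer: yes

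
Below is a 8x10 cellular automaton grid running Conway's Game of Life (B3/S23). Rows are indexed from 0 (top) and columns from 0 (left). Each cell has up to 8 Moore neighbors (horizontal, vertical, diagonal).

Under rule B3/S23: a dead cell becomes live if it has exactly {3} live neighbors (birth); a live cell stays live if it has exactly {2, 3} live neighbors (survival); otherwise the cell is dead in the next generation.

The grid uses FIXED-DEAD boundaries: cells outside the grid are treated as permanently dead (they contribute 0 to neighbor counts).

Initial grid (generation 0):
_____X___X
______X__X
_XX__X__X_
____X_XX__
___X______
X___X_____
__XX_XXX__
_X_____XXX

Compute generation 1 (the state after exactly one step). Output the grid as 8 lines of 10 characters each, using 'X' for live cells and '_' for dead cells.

Answer: __________
_____XX_XX
_____X__X_
__XXXXXX__
___XXX____
__X_XXX___
_XXXXXXX__
__X____XX_

Derivation:
Simulating step by step:
Generation 0 (given above): 23 live cells
Generation 1: 29 live cells
(generation 1 grid is the final answer)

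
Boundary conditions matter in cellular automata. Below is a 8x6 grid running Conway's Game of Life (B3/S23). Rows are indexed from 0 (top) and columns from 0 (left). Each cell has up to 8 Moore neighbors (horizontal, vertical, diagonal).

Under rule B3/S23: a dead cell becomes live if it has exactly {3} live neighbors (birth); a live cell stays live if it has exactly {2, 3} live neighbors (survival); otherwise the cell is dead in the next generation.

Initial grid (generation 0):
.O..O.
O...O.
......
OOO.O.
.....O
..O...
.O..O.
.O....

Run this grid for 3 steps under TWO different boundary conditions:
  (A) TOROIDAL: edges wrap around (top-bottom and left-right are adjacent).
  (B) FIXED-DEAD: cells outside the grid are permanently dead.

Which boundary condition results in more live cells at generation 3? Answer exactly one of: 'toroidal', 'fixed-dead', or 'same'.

Under TOROIDAL boundary, generation 3:
.....O
.OOOOO
O.OOOO
..OO.O
..O.OO
O.OOO.
OO...O
OO...O
Population = 27

Under FIXED-DEAD boundary, generation 3:
......
......
......
..O...
.O.O..
..O...
......
......
Population = 4

Comparison: toroidal=27, fixed-dead=4 -> toroidal

Answer: toroidal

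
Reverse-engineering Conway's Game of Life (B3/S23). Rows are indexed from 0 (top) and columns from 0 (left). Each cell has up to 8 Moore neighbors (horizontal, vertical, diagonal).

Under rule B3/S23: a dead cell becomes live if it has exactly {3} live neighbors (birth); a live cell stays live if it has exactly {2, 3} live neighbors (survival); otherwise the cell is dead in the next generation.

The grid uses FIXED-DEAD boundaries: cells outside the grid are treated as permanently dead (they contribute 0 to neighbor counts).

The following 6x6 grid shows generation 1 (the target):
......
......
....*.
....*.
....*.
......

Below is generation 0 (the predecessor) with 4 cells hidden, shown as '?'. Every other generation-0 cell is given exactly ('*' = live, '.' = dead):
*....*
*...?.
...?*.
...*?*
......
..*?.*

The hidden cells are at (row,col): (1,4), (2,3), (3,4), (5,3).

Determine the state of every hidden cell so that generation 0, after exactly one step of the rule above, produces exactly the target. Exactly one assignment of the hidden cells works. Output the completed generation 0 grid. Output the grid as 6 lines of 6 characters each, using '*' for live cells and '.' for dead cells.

Answer: *....*
*.....
....*.
...*.*
......
..*..*

Derivation:
Hidden generation-0 cells (in order): (1,4), (2,3), (3,4), (5,3).
A hidden cell only influences target cells in its own 3x3 neighborhood. Try each of the 2^4 = 16 assignments, step the completed generation 0 forward once under B3/S23, and compare with the target:
  (1,4)=. (2,3)=. (3,4)=. (5,3)=. -> step reproduces the target at every cell -> ACCEPT
  (1,4)=. (2,3)=. (3,4)=. (5,3)=* -> step gives (4,2)='*' but target has '.' -> reject
  (1,4)=. (2,3)=. (3,4)=* (5,3)=. -> step gives (2,3)='*' but target has '.' -> reject
  (1,4)=. (2,3)=. (3,4)=* (5,3)=* -> step gives (2,3)='*' but target has '.' -> reject
  (1,4)=. (2,3)=* (3,4)=. (5,3)=. -> step gives (1,4)='*' but target has '.' -> reject
  (1,4)=. (2,3)=* (3,4)=. (5,3)=* -> step gives (1,4)='*' but target has '.' -> reject
  (1,4)=. (2,3)=* (3,4)=* (5,3)=. -> step gives (1,4)='*' but target has '.' -> reject
  (1,4)=. (2,3)=* (3,4)=* (5,3)=* -> step gives (1,4)='*' but target has '.' -> reject
  (1,4)=* (2,3)=. (3,4)=. (5,3)=. -> step gives (1,4)='*' but target has '.' -> reject
  (1,4)=* (2,3)=. (3,4)=. (5,3)=* -> step gives (1,4)='*' but target has '.' -> reject
  (1,4)=* (2,3)=. (3,4)=* (5,3)=. -> step gives (1,4)='*' but target has '.' -> reject
  (1,4)=* (2,3)=. (3,4)=* (5,3)=* -> step gives (1,4)='*' but target has '.' -> reject
  (1,4)=* (2,3)=* (3,4)=. (5,3)=. -> step gives (1,3)='*' but target has '.' -> reject
  (1,4)=* (2,3)=* (3,4)=. (5,3)=* -> step gives (1,3)='*' but target has '.' -> reject
  (1,4)=* (2,3)=* (3,4)=* (5,3)=. -> step gives (1,3)='*' but target has '.' -> reject
  (1,4)=* (2,3)=* (3,4)=* (5,3)=* -> step gives (1,3)='*' but target has '.' -> reject
Unique solution: (1,4)=dead, (2,3)=dead, (3,4)=dead, (5,3)=dead.
Check: live-neighbor counts of every cell in the completed generation 0:
120010
120122
111222
001131
012232
010110
Applying B3/S23 to generation 0 with these counts gives:
......
......
....*.
....*.
....*.
......
which matches the target exactly.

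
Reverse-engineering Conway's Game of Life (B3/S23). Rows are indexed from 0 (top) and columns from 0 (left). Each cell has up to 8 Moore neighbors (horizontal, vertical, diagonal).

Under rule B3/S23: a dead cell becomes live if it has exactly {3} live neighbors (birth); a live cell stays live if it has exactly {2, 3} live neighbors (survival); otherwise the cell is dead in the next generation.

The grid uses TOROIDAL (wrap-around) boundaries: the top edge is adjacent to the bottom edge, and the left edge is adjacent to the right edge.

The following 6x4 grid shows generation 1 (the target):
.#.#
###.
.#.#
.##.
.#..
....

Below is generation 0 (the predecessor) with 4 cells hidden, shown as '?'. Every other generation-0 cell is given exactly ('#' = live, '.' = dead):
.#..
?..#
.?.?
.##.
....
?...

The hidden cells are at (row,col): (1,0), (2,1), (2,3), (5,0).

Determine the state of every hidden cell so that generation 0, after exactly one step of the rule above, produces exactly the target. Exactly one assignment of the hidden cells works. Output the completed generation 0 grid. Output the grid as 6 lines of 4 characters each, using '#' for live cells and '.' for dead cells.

Answer: .#..
#..#
.#..
.##.
....
#...

Derivation:
Hidden generation-0 cells (in order): (1,0), (2,1), (2,3), (5,0).
A hidden cell only influences target cells in its own 3x3 neighborhood. Try each of the 2^4 = 16 assignments, step the completed generation 0 forward once under B3/S23, and compare with the target:
  (1,0)=. (2,1)=. (2,3)=. (5,0)=. -> step gives (0,1)='.' but target has '#' -> reject
  (1,0)=. (2,1)=. (2,3)=. (5,0)=# -> step gives (0,0)='#' but target has '.' -> reject
  (1,0)=. (2,1)=. (2,3)=# (5,0)=. -> step gives (0,1)='.' but target has '#' -> reject
  (1,0)=. (2,1)=. (2,3)=# (5,0)=# -> step gives (0,0)='#' but target has '.' -> reject
  (1,0)=. (2,1)=# (2,3)=. (5,0)=. -> step gives (0,1)='.' but target has '#' -> reject
  (1,0)=. (2,1)=# (2,3)=. (5,0)=# -> step gives (0,0)='#' but target has '.' -> reject
  (1,0)=. (2,1)=# (2,3)=# (5,0)=. -> step gives (0,1)='.' but target has '#' -> reject
  (1,0)=. (2,1)=# (2,3)=# (5,0)=# -> step gives (0,0)='#' but target has '.' -> reject
  (1,0)=# (2,1)=. (2,3)=. (5,0)=. -> step gives (0,0)='#' but target has '.' -> reject
  (1,0)=# (2,1)=. (2,3)=. (5,0)=# -> step gives (1,1)='.' but target has '#' -> reject
  (1,0)=# (2,1)=. (2,3)=# (5,0)=. -> step gives (0,0)='#' but target has '.' -> reject
  (1,0)=# (2,1)=. (2,3)=# (5,0)=# -> step gives (1,1)='.' but target has '#' -> reject
  (1,0)=# (2,1)=# (2,3)=. (5,0)=. -> step gives (0,0)='#' but target has '.' -> reject
  (1,0)=# (2,1)=# (2,3)=. (5,0)=# -> step reproduces the target at every cell -> ACCEPT
  (1,0)=# (2,1)=# (2,3)=# (5,0)=. -> step gives (0,0)='#' but target has '.' -> reject
  (1,0)=# (2,1)=# (2,3)=# (5,0)=# -> step gives (1,0)='.' but target has '#' -> reject
Unique solution: (1,0)=live, (2,1)=live, (2,3)=dead, (5,0)=live.
Check: live-neighbor counts of every cell in the completed generation 0:
4223
3331
4343
2221
2322
1211
Applying B3/S23 to generation 0 with these counts gives:
.#.#
###.
.#.#
.##.
.#..
....
which matches the target exactly.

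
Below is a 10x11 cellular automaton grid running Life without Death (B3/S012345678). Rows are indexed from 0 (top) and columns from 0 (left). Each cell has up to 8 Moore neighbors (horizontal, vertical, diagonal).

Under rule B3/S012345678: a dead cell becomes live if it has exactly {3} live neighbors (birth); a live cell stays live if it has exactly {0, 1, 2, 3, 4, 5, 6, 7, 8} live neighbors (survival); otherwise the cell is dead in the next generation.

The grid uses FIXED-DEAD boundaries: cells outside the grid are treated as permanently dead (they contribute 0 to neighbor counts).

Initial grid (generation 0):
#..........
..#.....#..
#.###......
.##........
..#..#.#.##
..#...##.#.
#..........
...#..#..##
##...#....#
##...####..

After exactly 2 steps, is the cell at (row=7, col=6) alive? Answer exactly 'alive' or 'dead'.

Answer: alive

Derivation:
Simulating step by step:
Generation 0 (given above): 33 live cells
Generation 1: 47 live cells
#..........
..#.....#..
#.###......
.##.#......
..##.#.#.##
.##...##.##
#.....#####
##.#..#..##
###.##..#.#
##...####..
Generation 2: 57 live cells
#..........
..#.....#..
#.###......
.##.##.....
..####.#.##
.###.###.##
#....######
##.##.#..##
######..#.#
###.######.

Cell (7,6) at generation 2: 1 -> alive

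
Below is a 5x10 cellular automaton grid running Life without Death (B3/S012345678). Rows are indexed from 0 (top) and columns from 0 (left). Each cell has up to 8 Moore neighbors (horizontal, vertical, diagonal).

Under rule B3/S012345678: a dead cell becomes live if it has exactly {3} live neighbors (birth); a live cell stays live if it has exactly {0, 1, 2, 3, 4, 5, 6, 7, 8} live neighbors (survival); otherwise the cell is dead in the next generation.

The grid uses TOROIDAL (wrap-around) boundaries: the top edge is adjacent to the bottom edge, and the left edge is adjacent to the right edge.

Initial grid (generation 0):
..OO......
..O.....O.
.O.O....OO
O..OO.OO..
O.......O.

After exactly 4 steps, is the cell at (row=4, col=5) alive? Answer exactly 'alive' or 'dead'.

Simulating step by step:
Generation 0 (given above): 15 live cells
Generation 1: 28 live cells
.OOO.....O
.OO.....OO
OO.OO...OO
OOOOO.OO..
OOO.O..OOO
Generation 2: 33 live cells
.OOO...O.O
.OO.O...OO
OO.OOO..OO
OOOOO.OO..
OOO.OOOOOO
Generation 3: 36 live cells
.OOO...O.O
.OO.OO.OOO
OO.OOOO.OO
OOOOO.OO..
OOO.OOOOOO
Generation 4: 36 live cells
.OOO...O.O
.OO.OO.OOO
OO.OOOO.OO
OOOOO.OO..
OOO.OOOOOO

Cell (4,5) at generation 4: 1 -> alive

Answer: alive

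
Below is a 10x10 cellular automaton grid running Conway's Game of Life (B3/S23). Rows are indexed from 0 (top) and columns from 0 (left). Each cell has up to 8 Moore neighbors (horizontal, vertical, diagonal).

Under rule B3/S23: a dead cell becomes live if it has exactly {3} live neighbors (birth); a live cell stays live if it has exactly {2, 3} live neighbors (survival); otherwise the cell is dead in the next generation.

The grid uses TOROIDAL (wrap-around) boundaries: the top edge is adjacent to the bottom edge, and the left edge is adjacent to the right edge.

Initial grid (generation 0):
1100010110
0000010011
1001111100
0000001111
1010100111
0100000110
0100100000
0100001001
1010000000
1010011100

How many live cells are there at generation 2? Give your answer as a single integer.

Answer: 33

Derivation:
Simulating step by step:
Generation 0 (given above): 39 live cells
Generation 1: 30 live cells
1100110000
0100000000
1000100000
0100000000
1100000000
0111000100
0110000110
0110000000
1010010101
1010010110
Generation 2: 33 live cells
1010111001
0100110000
1100000000
0100000000
1000000000
0001000110
1000000110
0001001101
1011000101
0011010110
Population at generation 2: 33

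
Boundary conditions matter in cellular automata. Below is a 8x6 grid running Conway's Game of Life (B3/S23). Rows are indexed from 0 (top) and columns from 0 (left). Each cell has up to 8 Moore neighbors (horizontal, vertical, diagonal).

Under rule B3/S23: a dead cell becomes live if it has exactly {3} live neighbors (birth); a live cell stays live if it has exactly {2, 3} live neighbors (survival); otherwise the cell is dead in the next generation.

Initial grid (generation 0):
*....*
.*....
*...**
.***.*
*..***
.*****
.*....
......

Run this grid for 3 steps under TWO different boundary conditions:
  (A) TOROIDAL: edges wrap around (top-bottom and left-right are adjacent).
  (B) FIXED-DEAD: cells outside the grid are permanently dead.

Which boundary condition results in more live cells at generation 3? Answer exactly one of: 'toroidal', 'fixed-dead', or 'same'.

Answer: fixed-dead

Derivation:
Under TOROIDAL boundary, generation 3:
.*..*.
...*..
**....
......
*.....
...*.*
..*..*
..*...
Population = 11

Under FIXED-DEAD boundary, generation 3:
......
..*...
*....*
.**.*.
*...*.
*.....
*.*...
.*....
Population = 12

Comparison: toroidal=11, fixed-dead=12 -> fixed-dead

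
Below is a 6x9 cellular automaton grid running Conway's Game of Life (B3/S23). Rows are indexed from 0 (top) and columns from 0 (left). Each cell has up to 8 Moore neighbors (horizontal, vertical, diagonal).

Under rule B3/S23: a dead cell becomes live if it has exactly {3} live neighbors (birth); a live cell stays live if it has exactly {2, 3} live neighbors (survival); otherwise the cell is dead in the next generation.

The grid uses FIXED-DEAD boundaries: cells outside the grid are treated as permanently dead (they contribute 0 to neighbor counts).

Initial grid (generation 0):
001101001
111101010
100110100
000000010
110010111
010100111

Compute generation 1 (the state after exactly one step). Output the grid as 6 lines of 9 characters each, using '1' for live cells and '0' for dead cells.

Answer: 000100100
100001010
100111110
110110001
111001000
111001101

Derivation:
Simulating step by step:
Generation 0 (given above): 26 live cells
Generation 1: 26 live cells
(generation 1 grid is the final answer)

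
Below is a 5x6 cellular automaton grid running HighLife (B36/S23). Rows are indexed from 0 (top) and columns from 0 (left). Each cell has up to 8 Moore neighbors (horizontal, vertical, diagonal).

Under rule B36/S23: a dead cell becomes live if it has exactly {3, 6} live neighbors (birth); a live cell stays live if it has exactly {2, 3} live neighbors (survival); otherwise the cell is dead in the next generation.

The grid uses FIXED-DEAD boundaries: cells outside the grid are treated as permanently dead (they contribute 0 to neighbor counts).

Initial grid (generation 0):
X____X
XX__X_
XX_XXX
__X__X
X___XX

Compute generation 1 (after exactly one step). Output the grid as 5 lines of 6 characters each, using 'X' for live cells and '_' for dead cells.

Answer: XX____
__XX__
X__X_X
X_X_X_
____XX

Derivation:
Simulating step by step:
Generation 0 (given above): 15 live cells
Generation 1: 12 live cells
(generation 1 grid is the final answer)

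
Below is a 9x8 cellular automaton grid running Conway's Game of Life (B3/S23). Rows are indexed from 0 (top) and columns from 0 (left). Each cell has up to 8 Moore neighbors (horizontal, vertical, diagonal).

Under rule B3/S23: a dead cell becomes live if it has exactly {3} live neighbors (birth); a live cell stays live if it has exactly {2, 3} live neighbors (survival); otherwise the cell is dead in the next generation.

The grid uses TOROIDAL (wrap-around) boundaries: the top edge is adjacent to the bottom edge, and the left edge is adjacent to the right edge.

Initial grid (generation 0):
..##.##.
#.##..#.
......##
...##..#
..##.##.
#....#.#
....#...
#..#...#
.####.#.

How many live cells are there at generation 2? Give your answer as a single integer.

Answer: 28

Derivation:
Simulating step by step:
Generation 0 (given above): 29 live cells
Generation 1: 30 live cells
......#.
.####...
#.#.###.
..###..#
#.##.#..
...#.#.#
....#.#.
##...#.#
##....#.
Generation 2: 28 live cells
#..#.#.#
.##.#.##
#.....##
#......#
##...#.#
..##.#.#
....#...
.#...#..
.#...##.
Population at generation 2: 28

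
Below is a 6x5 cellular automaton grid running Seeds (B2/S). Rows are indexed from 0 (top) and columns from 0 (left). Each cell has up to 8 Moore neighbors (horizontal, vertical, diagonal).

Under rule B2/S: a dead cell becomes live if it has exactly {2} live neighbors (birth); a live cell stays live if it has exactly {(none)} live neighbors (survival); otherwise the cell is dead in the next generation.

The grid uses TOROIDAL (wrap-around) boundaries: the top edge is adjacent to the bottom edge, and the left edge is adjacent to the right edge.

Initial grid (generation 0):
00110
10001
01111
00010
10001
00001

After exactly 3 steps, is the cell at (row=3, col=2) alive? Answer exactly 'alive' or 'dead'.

Simulating step by step:
Generation 0 (given above): 12 live cells
Generation 1: 3 live cells
01000
00000
00000
00000
00000
01100
Generation 2: 4 live cells
10000
00000
00000
00000
01100
10000
Generation 3: 7 live cells
01001
00000
00000
01100
10000
00101

Cell (3,2) at generation 3: 1 -> alive

Answer: alive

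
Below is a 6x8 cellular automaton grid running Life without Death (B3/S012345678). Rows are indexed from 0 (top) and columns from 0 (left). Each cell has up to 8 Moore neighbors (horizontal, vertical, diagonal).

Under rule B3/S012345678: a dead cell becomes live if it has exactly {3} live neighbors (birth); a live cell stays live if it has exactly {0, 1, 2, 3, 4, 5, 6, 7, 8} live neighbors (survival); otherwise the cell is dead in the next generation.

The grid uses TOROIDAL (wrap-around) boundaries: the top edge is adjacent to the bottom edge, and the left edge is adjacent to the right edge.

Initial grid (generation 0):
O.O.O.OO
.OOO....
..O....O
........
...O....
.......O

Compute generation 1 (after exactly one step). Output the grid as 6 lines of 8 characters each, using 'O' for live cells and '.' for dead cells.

Simulating step by step:
Generation 0 (given above): 12 live cells
Generation 1: 18 live cells
(generation 1 grid is the final answer)

Answer: O.O.O.OO
.OOO..O.
.OOO...O
........
...O....
O..O..OO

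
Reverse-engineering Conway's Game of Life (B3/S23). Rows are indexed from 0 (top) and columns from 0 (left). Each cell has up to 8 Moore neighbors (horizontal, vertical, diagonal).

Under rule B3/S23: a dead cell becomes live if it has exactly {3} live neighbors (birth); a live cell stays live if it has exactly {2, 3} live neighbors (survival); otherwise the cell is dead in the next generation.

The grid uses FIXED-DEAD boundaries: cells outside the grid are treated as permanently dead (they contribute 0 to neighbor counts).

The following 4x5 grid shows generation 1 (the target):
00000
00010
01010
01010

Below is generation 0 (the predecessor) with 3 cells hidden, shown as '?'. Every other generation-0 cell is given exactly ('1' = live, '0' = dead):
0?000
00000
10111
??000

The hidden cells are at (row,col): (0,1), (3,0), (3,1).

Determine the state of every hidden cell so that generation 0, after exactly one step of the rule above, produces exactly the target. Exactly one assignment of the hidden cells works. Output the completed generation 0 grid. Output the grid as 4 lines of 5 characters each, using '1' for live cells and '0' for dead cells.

Answer: 00000
00000
10111
10000

Derivation:
Hidden generation-0 cells (in order): (0,1), (3,0), (3,1).
A hidden cell only influences target cells in its own 3x3 neighborhood. Try each of the 2^3 = 8 assignments, step the completed generation 0 forward once under B3/S23, and compare with the target:
  (0,1)=0 (3,0)=0 (3,1)=0 -> step gives (2,1)='0' but target has '1' -> reject
  (0,1)=0 (3,0)=0 (3,1)=1 -> step gives (2,2)='1' but target has '0' -> reject
  (0,1)=0 (3,0)=1 (3,1)=0 -> step reproduces the target at every cell -> ACCEPT
  (0,1)=0 (3,0)=1 (3,1)=1 -> step gives (2,0)='1' but target has '0' -> reject
  (0,1)=1 (3,0)=0 (3,1)=0 -> step gives (1,1)='1' but target has '0' -> reject
  (0,1)=1 (3,0)=0 (3,1)=1 -> step gives (1,1)='1' but target has '0' -> reject
  (0,1)=1 (3,0)=1 (3,1)=0 -> step gives (1,1)='1' but target has '0' -> reject
  (0,1)=1 (3,0)=1 (3,1)=1 -> step gives (1,1)='1' but target has '0' -> reject
Unique solution: (0,1)=dead, (3,0)=live, (3,1)=dead.
Check: live-neighbor counts of every cell in the completed generation 0:
00000
12232
13121
13232
Applying B3/S23 to generation 0 with these counts gives:
00000
00010
01010
01010
which matches the target exactly.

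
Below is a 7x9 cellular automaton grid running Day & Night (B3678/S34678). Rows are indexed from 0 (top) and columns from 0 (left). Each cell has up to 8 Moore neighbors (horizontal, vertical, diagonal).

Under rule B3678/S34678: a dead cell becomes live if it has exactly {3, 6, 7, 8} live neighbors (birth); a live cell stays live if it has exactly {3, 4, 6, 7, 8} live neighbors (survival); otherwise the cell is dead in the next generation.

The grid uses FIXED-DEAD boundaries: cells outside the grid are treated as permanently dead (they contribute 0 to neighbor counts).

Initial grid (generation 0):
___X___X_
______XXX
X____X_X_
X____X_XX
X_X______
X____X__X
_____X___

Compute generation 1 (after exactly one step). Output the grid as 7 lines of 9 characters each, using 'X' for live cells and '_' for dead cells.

Answer: ______XXX
______XXX
______X__
_________
______XXX
_X_______
_________

Derivation:
Simulating step by step:
Generation 0 (given above): 18 live cells
Generation 1: 11 live cells
(generation 1 grid is the final answer)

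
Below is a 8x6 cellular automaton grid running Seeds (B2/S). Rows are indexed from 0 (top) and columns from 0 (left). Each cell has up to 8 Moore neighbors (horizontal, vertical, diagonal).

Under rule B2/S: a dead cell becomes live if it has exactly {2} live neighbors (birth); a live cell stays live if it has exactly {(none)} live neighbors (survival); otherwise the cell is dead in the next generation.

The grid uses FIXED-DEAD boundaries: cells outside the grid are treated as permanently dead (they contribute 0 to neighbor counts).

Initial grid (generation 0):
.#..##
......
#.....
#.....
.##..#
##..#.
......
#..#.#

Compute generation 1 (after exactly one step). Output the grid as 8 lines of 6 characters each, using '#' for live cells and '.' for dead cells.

Answer: ......
##..##
.#....
..#...
...##.
...#.#
..##.#
....#.

Derivation:
Simulating step by step:
Generation 0 (given above): 14 live cells
Generation 1: 14 live cells
(generation 1 grid is the final answer)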